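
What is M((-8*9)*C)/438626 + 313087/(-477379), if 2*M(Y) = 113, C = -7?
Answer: -274602253097/418781682508 ≈ -0.65572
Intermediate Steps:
M(Y) = 113/2 (M(Y) = (½)*113 = 113/2)
M((-8*9)*C)/438626 + 313087/(-477379) = (113/2)/438626 + 313087/(-477379) = (113/2)*(1/438626) + 313087*(-1/477379) = 113/877252 - 313087/477379 = -274602253097/418781682508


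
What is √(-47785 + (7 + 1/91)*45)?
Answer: 5*I*√15723799/91 ≈ 217.88*I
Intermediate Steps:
√(-47785 + (7 + 1/91)*45) = √(-47785 + (638/91)*45) = √(-47785 + 28710/91) = √(-4319725/91) = 5*I*√15723799/91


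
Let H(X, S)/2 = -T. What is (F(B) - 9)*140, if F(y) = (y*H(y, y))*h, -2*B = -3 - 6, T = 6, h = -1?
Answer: 6300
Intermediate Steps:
H(X, S) = -12 (H(X, S) = 2*(-1*6) = 2*(-6) = -12)
B = 9/2 (B = -(-3 - 6)/2 = -½*(-9) = 9/2 ≈ 4.5000)
F(y) = 12*y (F(y) = (y*(-12))*(-1) = -12*y*(-1) = 12*y)
(F(B) - 9)*140 = (12*(9/2) - 9)*140 = (54 - 9)*140 = 45*140 = 6300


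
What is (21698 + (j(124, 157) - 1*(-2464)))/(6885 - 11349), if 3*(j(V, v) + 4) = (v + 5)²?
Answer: -16453/2232 ≈ -7.3714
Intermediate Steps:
j(V, v) = -4 + (5 + v)²/3 (j(V, v) = -4 + (v + 5)²/3 = -4 + (5 + v)²/3)
(21698 + (j(124, 157) - 1*(-2464)))/(6885 - 11349) = (21698 + ((-4 + (5 + 157)²/3) - 1*(-2464)))/(6885 - 11349) = (21698 + ((-4 + (⅓)*162²) + 2464))/(-4464) = (21698 + ((-4 + (⅓)*26244) + 2464))*(-1/4464) = (21698 + ((-4 + 8748) + 2464))*(-1/4464) = (21698 + (8744 + 2464))*(-1/4464) = (21698 + 11208)*(-1/4464) = 32906*(-1/4464) = -16453/2232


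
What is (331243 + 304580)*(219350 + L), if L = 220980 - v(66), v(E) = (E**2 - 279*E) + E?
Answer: 288868377006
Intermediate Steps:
v(E) = E**2 - 278*E
L = 234972 (L = 220980 - 66*(-278 + 66) = 220980 - 66*(-212) = 220980 - 1*(-13992) = 220980 + 13992 = 234972)
(331243 + 304580)*(219350 + L) = (331243 + 304580)*(219350 + 234972) = 635823*454322 = 288868377006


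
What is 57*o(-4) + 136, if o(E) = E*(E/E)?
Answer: -92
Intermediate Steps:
o(E) = E (o(E) = E*1 = E)
57*o(-4) + 136 = 57*(-4) + 136 = -228 + 136 = -92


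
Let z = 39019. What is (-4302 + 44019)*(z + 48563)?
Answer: 3478494294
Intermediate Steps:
(-4302 + 44019)*(z + 48563) = (-4302 + 44019)*(39019 + 48563) = 39717*87582 = 3478494294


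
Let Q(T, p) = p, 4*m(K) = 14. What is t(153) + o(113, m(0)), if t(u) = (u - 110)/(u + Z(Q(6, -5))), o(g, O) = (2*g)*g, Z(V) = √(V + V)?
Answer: 598081001/23419 - 43*I*√10/23419 ≈ 25538.0 - 0.0058063*I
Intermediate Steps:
m(K) = 7/2 (m(K) = (¼)*14 = 7/2)
Z(V) = √2*√V (Z(V) = √(2*V) = √2*√V)
o(g, O) = 2*g²
t(u) = (-110 + u)/(u + I*√10) (t(u) = (u - 110)/(u + √2*√(-5)) = (-110 + u)/(u + √2*(I*√5)) = (-110 + u)/(u + I*√10))
t(153) + o(113, m(0)) = (-110 + 153)/(153 + I*√10) + 2*113² = 43/(153 + I*√10) + 2*12769 = 43/(153 + I*√10) + 25538 = 25538 + 43/(153 + I*√10)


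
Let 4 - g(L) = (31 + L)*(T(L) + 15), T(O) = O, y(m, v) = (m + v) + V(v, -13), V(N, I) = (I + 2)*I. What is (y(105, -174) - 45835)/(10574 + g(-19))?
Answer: -45761/10626 ≈ -4.3065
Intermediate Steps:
V(N, I) = I*(2 + I) (V(N, I) = (2 + I)*I = I*(2 + I))
y(m, v) = 143 + m + v (y(m, v) = (m + v) - 13*(2 - 13) = (m + v) - 13*(-11) = (m + v) + 143 = 143 + m + v)
g(L) = 4 - (15 + L)*(31 + L) (g(L) = 4 - (31 + L)*(L + 15) = 4 - (31 + L)*(15 + L) = 4 - (15 + L)*(31 + L))
(y(105, -174) - 45835)/(10574 + g(-19)) = ((143 + 105 - 174) - 45835)/(10574 + (-461 - 1*(-19)² - 46*(-19))) = (74 - 45835)/(10574 + (-461 - 1*361 + 874)) = -45761/(10574 + (-461 - 361 + 874)) = -45761/(10574 + 52) = -45761/10626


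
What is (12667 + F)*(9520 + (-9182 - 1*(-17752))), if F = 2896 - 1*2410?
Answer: 237937770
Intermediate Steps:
F = 486 (F = 2896 - 2410 = 486)
(12667 + F)*(9520 + (-9182 - 1*(-17752))) = (12667 + 486)*(9520 + (-9182 - 1*(-17752))) = 13153*(9520 + (-9182 + 17752)) = 13153*(9520 + 8570) = 13153*18090 = 237937770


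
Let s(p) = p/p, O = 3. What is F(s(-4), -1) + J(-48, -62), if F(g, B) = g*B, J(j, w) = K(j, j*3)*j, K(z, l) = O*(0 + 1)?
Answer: -145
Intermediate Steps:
s(p) = 1
K(z, l) = 3 (K(z, l) = 3*(0 + 1) = 3*1 = 3)
J(j, w) = 3*j
F(g, B) = B*g
F(s(-4), -1) + J(-48, -62) = -1*1 + 3*(-48) = -1 - 144 = -145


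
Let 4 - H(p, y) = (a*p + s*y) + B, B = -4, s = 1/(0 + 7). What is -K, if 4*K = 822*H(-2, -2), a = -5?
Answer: 2466/7 ≈ 352.29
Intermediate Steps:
s = ⅐ (s = 1/7 = ⅐ ≈ 0.14286)
H(p, y) = 8 + 5*p - y/7 (H(p, y) = 4 - ((-5*p + y/7) - 4) = 4 - (-4 - 5*p + y/7) = 4 + (4 + 5*p - y/7) = 8 + 5*p - y/7)
K = -2466/7 (K = (822*(8 + 5*(-2) - ⅐*(-2)))/4 = (822*(8 - 10 + 2/7))/4 = (822*(-12/7))/4 = (¼)*(-9864/7) = -2466/7 ≈ -352.29)
-K = -1*(-2466/7) = 2466/7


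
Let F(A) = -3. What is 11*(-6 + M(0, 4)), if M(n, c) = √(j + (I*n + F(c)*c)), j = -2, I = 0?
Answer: -66 + 11*I*√14 ≈ -66.0 + 41.158*I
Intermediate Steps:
M(n, c) = √(-2 - 3*c) (M(n, c) = √(-2 + (0*n - 3*c)) = √(-2 + (0 - 3*c)) = √(-2 - 3*c))
11*(-6 + M(0, 4)) = 11*(-6 + √(-2 - 3*4)) = 11*(-6 + √(-2 - 12)) = 11*(-6 + √(-14)) = 11*(-6 + I*√14) = -66 + 11*I*√14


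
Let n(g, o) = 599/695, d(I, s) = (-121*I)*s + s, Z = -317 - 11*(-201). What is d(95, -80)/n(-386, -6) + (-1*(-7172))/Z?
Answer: 605198028814/567253 ≈ 1.0669e+6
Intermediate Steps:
Z = 1894 (Z = -317 + 2211 = 1894)
d(I, s) = s - 121*I*s (d(I, s) = -121*I*s + s = s - 121*I*s)
n(g, o) = 599/695 (n(g, o) = 599*(1/695) = 599/695)
d(95, -80)/n(-386, -6) + (-1*(-7172))/Z = (-80*(1 - 121*95))/(599/695) - 1*(-7172)/1894 = -80*(1 - 11495)*(695/599) + 7172*(1/1894) = -80*(-11494)*(695/599) + 3586/947 = 919520*(695/599) + 3586/947 = 639066400/599 + 3586/947 = 605198028814/567253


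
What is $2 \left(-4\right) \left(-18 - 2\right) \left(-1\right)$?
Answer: $-160$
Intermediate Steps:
$2 \left(-4\right) \left(-18 - 2\right) \left(-1\right) = - 8 \left(\left(-20\right) \left(-1\right)\right) = \left(-8\right) 20 = -160$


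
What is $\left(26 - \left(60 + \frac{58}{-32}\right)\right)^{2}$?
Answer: $\frac{265225}{256} \approx 1036.0$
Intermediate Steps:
$\left(26 - \left(60 + \frac{58}{-32}\right)\right)^{2} = \left(26 - \left(60 + 58 \left(- \frac{1}{32}\right)\right)\right)^{2} = \left(26 - \frac{931}{16}\right)^{2} = \left(- \frac{515}{16}\right)^{2} = \frac{265225}{256}$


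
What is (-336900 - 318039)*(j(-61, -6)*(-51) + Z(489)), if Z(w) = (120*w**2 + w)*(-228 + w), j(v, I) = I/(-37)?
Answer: -181488640982786973/37 ≈ -4.9051e+15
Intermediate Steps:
j(v, I) = -I/37 (j(v, I) = I*(-1/37) = -I/37)
Z(w) = (-228 + w)*(w + 120*w**2) (Z(w) = (w + 120*w**2)*(-228 + w) = (-228 + w)*(w + 120*w**2))
(-336900 - 318039)*(j(-61, -6)*(-51) + Z(489)) = (-336900 - 318039)*(-1/37*(-6)*(-51) + 489*(-228 - 27359*489 + 120*489**2)) = -654939*((6/37)*(-51) + 489*(-228 - 13378551 + 120*239121)) = -654939*(-306/37 + 489*(-228 - 13378551 + 28694520)) = -654939*(-306/37 + 489*15315741) = -654939*(-306/37 + 7489397349) = -654939*277107701607/37 = -181488640982786973/37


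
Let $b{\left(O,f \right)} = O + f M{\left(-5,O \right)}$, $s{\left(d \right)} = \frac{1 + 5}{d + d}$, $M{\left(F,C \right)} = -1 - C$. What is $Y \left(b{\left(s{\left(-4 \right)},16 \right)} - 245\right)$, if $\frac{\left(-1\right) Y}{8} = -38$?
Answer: $-75924$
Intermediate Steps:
$Y = 304$ ($Y = \left(-8\right) \left(-38\right) = 304$)
$s{\left(d \right)} = \frac{3}{d}$ ($s{\left(d \right)} = \frac{6}{2 d} = 6 \frac{1}{2 d} = \frac{3}{d}$)
$b{\left(O,f \right)} = O + f \left(-1 - O\right)$
$Y \left(b{\left(s{\left(-4 \right)},16 \right)} - 245\right) = 304 \left(\left(\frac{3}{-4} - 16 \left(1 + \frac{3}{-4}\right)\right) - 245\right) = 304 \left(\left(3 \left(- \frac{1}{4}\right) - 16 \left(1 + 3 \left(- \frac{1}{4}\right)\right)\right) - 245\right) = 304 \left(\left(- \frac{3}{4} - 16 \left(1 - \frac{3}{4}\right)\right) - 245\right) = 304 \left(\left(- \frac{3}{4} - 16 \cdot \frac{1}{4}\right) - 245\right) = 304 \left(\left(- \frac{3}{4} - 4\right) - 245\right) = 304 \left(- \frac{19}{4} - 245\right) = 304 \left(- \frac{999}{4}\right) = -75924$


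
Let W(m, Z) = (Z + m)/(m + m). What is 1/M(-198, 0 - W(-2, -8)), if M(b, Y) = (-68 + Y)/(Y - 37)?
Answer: 79/141 ≈ 0.56028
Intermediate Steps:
W(m, Z) = (Z + m)/(2*m) (W(m, Z) = (Z + m)/((2*m)) = (Z + m)*(1/(2*m)) = (Z + m)/(2*m))
M(b, Y) = (-68 + Y)/(-37 + Y)
1/M(-198, 0 - W(-2, -8)) = 1/((-68 + (0 - (-8 - 2)/(2*(-2))))/(-37 + (0 - (-8 - 2)/(2*(-2))))) = 1/((-68 + (0 - (-1)*(-10)/(2*2)))/(-37 + (0 - (-1)*(-10)/(2*2)))) = 1/((-68 + (0 - 1*5/2))/(-37 + (0 - 1*5/2))) = 1/((-68 + (0 - 5/2))/(-37 + (0 - 5/2))) = 1/((-68 - 5/2)/(-37 - 5/2)) = 1/(-141/2/(-79/2)) = 1/(-2/79*(-141/2)) = 1/(141/79) = 79/141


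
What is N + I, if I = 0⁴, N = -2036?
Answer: -2036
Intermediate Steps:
I = 0
N + I = -2036 + 0 = -2036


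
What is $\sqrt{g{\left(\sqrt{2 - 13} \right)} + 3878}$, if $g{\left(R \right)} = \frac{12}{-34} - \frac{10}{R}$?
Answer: $\frac{\sqrt{135597440 + 31790 i \sqrt{11}}}{187} \approx 62.271 + 0.02421 i$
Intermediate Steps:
$g{\left(R \right)} = - \frac{6}{17} - \frac{10}{R}$ ($g{\left(R \right)} = 12 \left(- \frac{1}{34}\right) - \frac{10}{R} = - \frac{6}{17} - \frac{10}{R}$)
$\sqrt{g{\left(\sqrt{2 - 13} \right)} + 3878} = \sqrt{\left(- \frac{6}{17} - \frac{10}{\sqrt{2 - 13}}\right) + 3878} = \sqrt{\left(- \frac{6}{17} - \frac{10}{\sqrt{-11}}\right) + 3878} = \sqrt{\left(- \frac{6}{17} - \frac{10}{i \sqrt{11}}\right) + 3878} = \sqrt{\left(- \frac{6}{17} - 10 \left(- \frac{i \sqrt{11}}{11}\right)\right) + 3878} = \sqrt{\left(- \frac{6}{17} + \frac{10 i \sqrt{11}}{11}\right) + 3878} = \sqrt{\frac{65920}{17} + \frac{10 i \sqrt{11}}{11}}$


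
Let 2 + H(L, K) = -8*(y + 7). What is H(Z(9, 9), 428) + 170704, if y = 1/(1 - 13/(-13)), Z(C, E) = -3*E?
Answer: 170642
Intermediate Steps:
y = 1/2 (y = 1/(1 - 13*(-1/13)) = 1/(1 + 1) = 1/2 ≈ 0.50000)
H(L, K) = -62 (H(L, K) = -2 - 8*(1/2 + 7) = -2 - 8*15/2 = -2 - 60 = -62)
H(Z(9, 9), 428) + 170704 = -62 + 170704 = 170642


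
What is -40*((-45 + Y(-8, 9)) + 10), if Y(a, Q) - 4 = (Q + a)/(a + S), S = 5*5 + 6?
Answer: 28480/23 ≈ 1238.3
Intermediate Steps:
S = 31 (S = 25 + 6 = 31)
Y(a, Q) = 4 + (Q + a)/(31 + a) (Y(a, Q) = 4 + (Q + a)/(a + 31) = 4 + (Q + a)/(31 + a))
-40*((-45 + Y(-8, 9)) + 10) = -40*((-45 + (124 + 9 + 5*(-8))/(31 - 8)) + 10) = -40*((-45 + (124 + 9 - 40)/23) + 10) = -40*((-45 + (1/23)*93) + 10) = -40*((-45 + 93/23) + 10) = -40*(-942/23 + 10) = -40*(-712/23) = 28480/23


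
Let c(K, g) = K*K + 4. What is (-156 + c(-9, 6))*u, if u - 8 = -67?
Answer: 4189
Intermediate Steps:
u = -59 (u = 8 - 67 = -59)
c(K, g) = 4 + K² (c(K, g) = K² + 4 = 4 + K²)
(-156 + c(-9, 6))*u = (-156 + (4 + (-9)²))*(-59) = (-156 + (4 + 81))*(-59) = (-156 + 85)*(-59) = -71*(-59) = 4189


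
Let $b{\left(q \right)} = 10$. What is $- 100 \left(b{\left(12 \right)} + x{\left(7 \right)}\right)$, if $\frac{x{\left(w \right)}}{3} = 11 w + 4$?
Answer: $-25300$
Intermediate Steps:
$x{\left(w \right)} = 12 + 33 w$ ($x{\left(w \right)} = 3 \left(11 w + 4\right) = 3 \left(4 + 11 w\right) = 12 + 33 w$)
$- 100 \left(b{\left(12 \right)} + x{\left(7 \right)}\right) = - 100 \left(10 + \left(12 + 33 \cdot 7\right)\right) = - 100 \left(10 + \left(12 + 231\right)\right) = - 100 \left(10 + 243\right) = \left(-100\right) 253 = -25300$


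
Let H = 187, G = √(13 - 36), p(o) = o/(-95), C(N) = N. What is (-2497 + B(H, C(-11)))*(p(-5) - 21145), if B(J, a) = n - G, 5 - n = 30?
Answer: 1013223588/19 + 401754*I*√23/19 ≈ 5.3328e+7 + 1.0141e+5*I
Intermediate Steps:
n = -25 (n = 5 - 1*30 = 5 - 30 = -25)
p(o) = -o/95 (p(o) = o*(-1/95) = -o/95)
G = I*√23 (G = √(-23) = I*√23 ≈ 4.7958*I)
B(J, a) = -25 - I*√23
(-2497 + B(H, C(-11)))*(p(-5) - 21145) = (-2497 + (-25 - I*√23))*(-1/95*(-5) - 21145) = (-2522 - I*√23)*(1/19 - 21145) = (-2522 - I*√23)*(-401754/19) = 1013223588/19 + 401754*I*√23/19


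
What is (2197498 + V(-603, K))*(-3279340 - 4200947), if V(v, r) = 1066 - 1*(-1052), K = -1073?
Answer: -16453758969792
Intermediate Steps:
V(v, r) = 2118 (V(v, r) = 1066 + 1052 = 2118)
(2197498 + V(-603, K))*(-3279340 - 4200947) = (2197498 + 2118)*(-3279340 - 4200947) = 2199616*(-7480287) = -16453758969792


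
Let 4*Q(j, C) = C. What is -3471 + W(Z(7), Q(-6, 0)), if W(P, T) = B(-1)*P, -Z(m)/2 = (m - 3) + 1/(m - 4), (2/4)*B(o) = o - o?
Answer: -3471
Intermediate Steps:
Q(j, C) = C/4
B(o) = 0 (B(o) = 2*(o - o) = 2*0 = 0)
Z(m) = 6 - 2*m - 2/(-4 + m) (Z(m) = -2*((m - 3) + 1/(m - 4)) = -2*((-3 + m) + 1/(-4 + m)) = -2*(-3 + m + 1/(-4 + m)) = 6 - 2*m - 2/(-4 + m))
W(P, T) = 0 (W(P, T) = 0*P = 0)
-3471 + W(Z(7), Q(-6, 0)) = -3471 + 0 = -3471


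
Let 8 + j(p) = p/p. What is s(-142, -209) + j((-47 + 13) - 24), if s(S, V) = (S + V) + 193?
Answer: -165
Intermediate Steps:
j(p) = -7 (j(p) = -8 + p/p = -8 + 1 = -7)
s(S, V) = 193 + S + V
s(-142, -209) + j((-47 + 13) - 24) = (193 - 142 - 209) - 7 = -158 - 7 = -165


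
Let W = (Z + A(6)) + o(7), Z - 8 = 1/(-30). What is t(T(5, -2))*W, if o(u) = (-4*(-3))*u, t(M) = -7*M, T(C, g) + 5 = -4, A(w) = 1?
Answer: 58569/10 ≈ 5856.9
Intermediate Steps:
Z = 239/30 (Z = 8 + 1/(-30) = 8 + 1*(-1/30) = 8 - 1/30 = 239/30 ≈ 7.9667)
T(C, g) = -9 (T(C, g) = -5 - 4 = -9)
o(u) = 12*u
W = 2789/30 (W = (239/30 + 1) + 12*7 = 269/30 + 84 = 2789/30 ≈ 92.967)
t(T(5, -2))*W = -7*(-9)*(2789/30) = 63*(2789/30) = 58569/10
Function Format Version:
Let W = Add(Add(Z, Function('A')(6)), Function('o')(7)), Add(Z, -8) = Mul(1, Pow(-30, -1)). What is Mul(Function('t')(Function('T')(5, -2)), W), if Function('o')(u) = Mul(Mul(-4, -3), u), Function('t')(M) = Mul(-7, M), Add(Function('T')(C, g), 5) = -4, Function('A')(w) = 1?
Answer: Rational(58569, 10) ≈ 5856.9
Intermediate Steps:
Z = Rational(239, 30) (Z = Add(8, Mul(1, Pow(-30, -1))) = Add(8, Mul(1, Rational(-1, 30))) = Add(8, Rational(-1, 30)) = Rational(239, 30) ≈ 7.9667)
Function('T')(C, g) = -9 (Function('T')(C, g) = Add(-5, -4) = -9)
Function('o')(u) = Mul(12, u)
W = Rational(2789, 30) (W = Add(Add(Rational(239, 30), 1), Mul(12, 7)) = Add(Rational(269, 30), 84) = Rational(2789, 30) ≈ 92.967)
Mul(Function('t')(Function('T')(5, -2)), W) = Mul(Mul(-7, -9), Rational(2789, 30)) = Mul(63, Rational(2789, 30)) = Rational(58569, 10)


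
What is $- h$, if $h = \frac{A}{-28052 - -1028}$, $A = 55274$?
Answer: $\frac{27637}{13512} \approx 2.0454$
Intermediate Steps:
$h = - \frac{27637}{13512}$ ($h = \frac{55274}{-28052 - -1028} = \frac{55274}{-28052 + 1028} = \frac{55274}{-27024} = 55274 \left(- \frac{1}{27024}\right) = - \frac{27637}{13512} \approx -2.0454$)
$- h = \left(-1\right) \left(- \frac{27637}{13512}\right) = \frac{27637}{13512}$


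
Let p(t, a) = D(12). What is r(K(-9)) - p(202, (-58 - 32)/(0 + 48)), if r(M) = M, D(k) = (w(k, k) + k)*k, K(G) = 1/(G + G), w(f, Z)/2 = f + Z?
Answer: -12961/18 ≈ -720.06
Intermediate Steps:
w(f, Z) = 2*Z + 2*f (w(f, Z) = 2*(f + Z) = 2*(Z + f) = 2*Z + 2*f)
K(G) = 1/(2*G)
D(k) = 5*k² (D(k) = ((2*k + 2*k) + k)*k = (4*k + k)*k = (5*k)*k = 5*k²)
p(t, a) = 720 (p(t, a) = 5*12² = 5*144 = 720)
r(K(-9)) - p(202, (-58 - 32)/(0 + 48)) = (½)/(-9) - 1*720 = (½)*(-⅑) - 720 = -1/18 - 720 = -12961/18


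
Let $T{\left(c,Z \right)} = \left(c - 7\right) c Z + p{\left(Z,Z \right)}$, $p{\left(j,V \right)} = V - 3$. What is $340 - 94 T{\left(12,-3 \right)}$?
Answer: $17824$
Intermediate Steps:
$p{\left(j,V \right)} = -3 + V$ ($p{\left(j,V \right)} = V - 3 = -3 + V$)
$T{\left(c,Z \right)} = -3 + Z + Z c \left(-7 + c\right)$ ($T{\left(c,Z \right)} = \left(c - 7\right) c Z + \left(-3 + Z\right) = \left(-7 + c\right) c Z + \left(-3 + Z\right) = c \left(-7 + c\right) Z + \left(-3 + Z\right) = Z c \left(-7 + c\right) + \left(-3 + Z\right) = -3 + Z + Z c \left(-7 + c\right)$)
$340 - 94 T{\left(12,-3 \right)} = 340 - 94 \left(-3 - 3 - 3 \cdot 12^{2} - \left(-21\right) 12\right) = 340 - 94 \left(-3 - 3 - 432 + 252\right) = 340 - -17484 = 340 + 17484 = 17824$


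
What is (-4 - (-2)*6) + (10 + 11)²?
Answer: 449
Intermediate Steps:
(-4 - (-2)*6) + (10 + 11)² = (-4 - 1*(-12)) + 21² = (-4 + 12) + 441 = 8 + 441 = 449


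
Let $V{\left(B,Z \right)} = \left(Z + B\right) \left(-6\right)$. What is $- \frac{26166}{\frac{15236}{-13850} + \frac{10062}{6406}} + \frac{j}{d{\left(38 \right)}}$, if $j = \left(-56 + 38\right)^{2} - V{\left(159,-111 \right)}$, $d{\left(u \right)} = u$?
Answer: $- \frac{11024066612724}{198345199} \approx -55580.0$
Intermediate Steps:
$V{\left(B,Z \right)} = - 6 B - 6 Z$ ($V{\left(B,Z \right)} = \left(B + Z\right) \left(-6\right) = - 6 B - 6 Z$)
$j = 612$ ($j = \left(-56 + 38\right)^{2} - \left(\left(-6\right) 159 - -666\right) = \left(-18\right)^{2} - \left(-954 + 666\right) = 324 - -288 = 324 + 288 = 612$)
$- \frac{26166}{\frac{15236}{-13850} + \frac{10062}{6406}} + \frac{j}{d{\left(38 \right)}} = - \frac{26166}{\frac{15236}{-13850} + \frac{10062}{6406}} + \frac{612}{38} = - \frac{26166}{15236 \left(- \frac{1}{13850}\right) + 10062 \cdot \frac{1}{6406}} + 612 \cdot \frac{1}{38} = - \frac{26166}{- \frac{7618}{6925} + \frac{5031}{3203}} + \frac{306}{19} = - \frac{26166}{\frac{10439221}{22180775}} + \frac{306}{19} = \left(-26166\right) \frac{22180775}{10439221} + \frac{306}{19} = - \frac{580382158650}{10439221} + \frac{306}{19} = - \frac{11024066612724}{198345199}$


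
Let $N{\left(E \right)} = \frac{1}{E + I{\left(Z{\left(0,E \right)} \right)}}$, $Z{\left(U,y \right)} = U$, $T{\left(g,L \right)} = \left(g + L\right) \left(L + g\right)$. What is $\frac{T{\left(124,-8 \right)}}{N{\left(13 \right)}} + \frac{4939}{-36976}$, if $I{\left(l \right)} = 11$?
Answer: $\frac{11941172405}{36976} \approx 3.2294 \cdot 10^{5}$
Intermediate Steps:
$T{\left(g,L \right)} = \left(L + g\right)^{2}$ ($T{\left(g,L \right)} = \left(L + g\right) \left(L + g\right) = \left(L + g\right)^{2}$)
$N{\left(E \right)} = \frac{1}{11 + E}$ ($N{\left(E \right)} = \frac{1}{E + 11} = \frac{1}{11 + E}$)
$\frac{T{\left(124,-8 \right)}}{N{\left(13 \right)}} + \frac{4939}{-36976} = \frac{\left(-8 + 124\right)^{2}}{\frac{1}{11 + 13}} + \frac{4939}{-36976} = \frac{116^{2}}{\frac{1}{24}} + 4939 \left(- \frac{1}{36976}\right) = 13456 \frac{1}{\frac{1}{24}} - \frac{4939}{36976} = 13456 \cdot 24 - \frac{4939}{36976} = 322944 - \frac{4939}{36976} = \frac{11941172405}{36976}$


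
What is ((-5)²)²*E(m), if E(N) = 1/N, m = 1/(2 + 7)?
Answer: 5625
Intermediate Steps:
m = ⅑ (m = 1/9 = ⅑ ≈ 0.11111)
((-5)²)²*E(m) = ((-5)²)²/(⅑) = 25²*9 = 625*9 = 5625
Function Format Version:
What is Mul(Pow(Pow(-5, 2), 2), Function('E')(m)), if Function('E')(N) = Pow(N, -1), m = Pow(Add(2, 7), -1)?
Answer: 5625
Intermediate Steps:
m = Rational(1, 9) (m = Pow(9, -1) = Rational(1, 9) ≈ 0.11111)
Mul(Pow(Pow(-5, 2), 2), Function('E')(m)) = Mul(Pow(Pow(-5, 2), 2), Pow(Rational(1, 9), -1)) = Mul(Pow(25, 2), 9) = Mul(625, 9) = 5625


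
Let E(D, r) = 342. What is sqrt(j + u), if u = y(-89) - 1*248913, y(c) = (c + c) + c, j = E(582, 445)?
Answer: I*sqrt(248838) ≈ 498.84*I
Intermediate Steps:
j = 342
y(c) = 3*c (y(c) = 2*c + c = 3*c)
u = -249180 (u = 3*(-89) - 1*248913 = -267 - 248913 = -249180)
sqrt(j + u) = sqrt(342 - 249180) = sqrt(-248838) = I*sqrt(248838)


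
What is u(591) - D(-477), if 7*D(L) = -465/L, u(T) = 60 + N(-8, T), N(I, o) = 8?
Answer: 75529/1113 ≈ 67.861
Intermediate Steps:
u(T) = 68 (u(T) = 60 + 8 = 68)
D(L) = -465/(7*L) (D(L) = (-465/L)/7 = -465/(7*L))
u(591) - D(-477) = 68 - (-465)/(7*(-477)) = 68 - (-465)*(-1)/(7*477) = 68 - 1*155/1113 = 68 - 155/1113 = 75529/1113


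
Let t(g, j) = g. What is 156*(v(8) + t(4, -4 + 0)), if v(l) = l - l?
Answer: 624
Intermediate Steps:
v(l) = 0
156*(v(8) + t(4, -4 + 0)) = 156*(0 + 4) = 156*4 = 624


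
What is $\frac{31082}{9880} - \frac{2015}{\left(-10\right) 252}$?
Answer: $\frac{2455871}{622440} \approx 3.9456$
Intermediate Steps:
$\frac{31082}{9880} - \frac{2015}{\left(-10\right) 252} = 31082 \cdot \frac{1}{9880} - \frac{2015}{-2520} = \frac{15541}{4940} - - \frac{403}{504} = \frac{15541}{4940} + \frac{403}{504} = \frac{2455871}{622440}$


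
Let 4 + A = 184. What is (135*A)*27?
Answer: 656100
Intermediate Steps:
A = 180 (A = -4 + 184 = 180)
(135*A)*27 = (135*180)*27 = 24300*27 = 656100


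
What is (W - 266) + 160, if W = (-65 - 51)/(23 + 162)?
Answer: -19726/185 ≈ -106.63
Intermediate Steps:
W = -116/185 ≈ -0.62703
(W - 266) + 160 = (-116/185 - 266) + 160 = -49326/185 + 160 = -19726/185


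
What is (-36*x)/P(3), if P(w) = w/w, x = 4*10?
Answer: -1440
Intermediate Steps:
x = 40
P(w) = 1
(-36*x)/P(3) = -36*40/1 = -1440*1 = -1440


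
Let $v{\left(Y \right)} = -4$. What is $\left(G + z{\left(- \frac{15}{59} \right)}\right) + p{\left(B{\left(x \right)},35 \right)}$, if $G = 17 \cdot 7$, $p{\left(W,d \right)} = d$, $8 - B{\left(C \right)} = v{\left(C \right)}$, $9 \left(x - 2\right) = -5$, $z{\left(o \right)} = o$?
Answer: $\frac{9071}{59} \approx 153.75$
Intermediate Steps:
$x = \frac{13}{9}$ ($x = 2 + \frac{1}{9} \left(-5\right) = 2 - \frac{5}{9} = \frac{13}{9} \approx 1.4444$)
$B{\left(C \right)} = 12$ ($B{\left(C \right)} = 8 - -4 = 8 + 4 = 12$)
$G = 119$
$\left(G + z{\left(- \frac{15}{59} \right)}\right) + p{\left(B{\left(x \right)},35 \right)} = \left(119 - \frac{15}{59}\right) + 35 = \frac{7006}{59} + 35 = \frac{9071}{59}$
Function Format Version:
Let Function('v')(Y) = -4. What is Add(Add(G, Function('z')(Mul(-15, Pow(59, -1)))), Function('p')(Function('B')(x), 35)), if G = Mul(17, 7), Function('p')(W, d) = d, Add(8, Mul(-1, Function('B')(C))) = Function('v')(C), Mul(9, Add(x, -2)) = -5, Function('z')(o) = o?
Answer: Rational(9071, 59) ≈ 153.75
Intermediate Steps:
x = Rational(13, 9) (x = Add(2, Mul(Rational(1, 9), -5)) = Add(2, Rational(-5, 9)) = Rational(13, 9) ≈ 1.4444)
Function('B')(C) = 12 (Function('B')(C) = Add(8, Mul(-1, -4)) = Add(8, 4) = 12)
G = 119
Add(Add(G, Function('z')(Mul(-15, Pow(59, -1)))), Function('p')(Function('B')(x), 35)) = Add(Add(119, Mul(-15, Pow(59, -1))), 35) = Add(Add(119, Mul(-15, Rational(1, 59))), 35) = Add(Add(119, Rational(-15, 59)), 35) = Add(Rational(7006, 59), 35) = Rational(9071, 59)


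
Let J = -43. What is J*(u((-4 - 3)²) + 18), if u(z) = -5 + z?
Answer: -2666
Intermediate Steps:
J*(u((-4 - 3)²) + 18) = -43*((-5 + (-4 - 3)²) + 18) = -43*((-5 + (-7)²) + 18) = -43*((-5 + 49) + 18) = -43*(44 + 18) = -43*62 = -2666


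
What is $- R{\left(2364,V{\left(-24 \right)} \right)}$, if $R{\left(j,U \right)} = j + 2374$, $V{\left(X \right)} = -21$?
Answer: $-4738$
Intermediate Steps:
$R{\left(j,U \right)} = 2374 + j$
$- R{\left(2364,V{\left(-24 \right)} \right)} = - (2374 + 2364) = \left(-1\right) 4738 = -4738$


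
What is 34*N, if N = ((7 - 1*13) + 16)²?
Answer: 3400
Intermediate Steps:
N = 100 (N = ((7 - 13) + 16)² = (-6 + 16)² = 10² = 100)
34*N = 34*100 = 3400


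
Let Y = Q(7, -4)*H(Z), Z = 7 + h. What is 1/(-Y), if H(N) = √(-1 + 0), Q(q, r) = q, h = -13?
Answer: I/7 ≈ 0.14286*I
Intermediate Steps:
Z = -6 (Z = 7 - 13 = -6)
H(N) = I (H(N) = √(-1) = I)
Y = 7*I ≈ 7.0*I
1/(-Y) = 1/(-7*I) = I/7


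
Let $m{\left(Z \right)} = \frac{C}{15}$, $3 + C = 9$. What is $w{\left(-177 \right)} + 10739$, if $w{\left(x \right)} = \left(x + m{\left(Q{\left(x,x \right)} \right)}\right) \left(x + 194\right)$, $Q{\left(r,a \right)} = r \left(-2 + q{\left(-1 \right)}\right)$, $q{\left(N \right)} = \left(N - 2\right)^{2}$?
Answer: $\frac{38684}{5} \approx 7736.8$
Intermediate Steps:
$C = 6$ ($C = -3 + 9 = 6$)
$q{\left(N \right)} = \left(-2 + N\right)^{2}$
$Q{\left(r,a \right)} = 7 r$ ($Q{\left(r,a \right)} = r \left(-2 + \left(-2 - 1\right)^{2}\right) = r \left(-2 + \left(-3\right)^{2}\right) = r \left(-2 + 9\right) = r 7 = 7 r$)
$m{\left(Z \right)} = \frac{2}{5}$ ($m{\left(Z \right)} = \frac{6}{15} = 6 \cdot \frac{1}{15} = \frac{2}{5}$)
$w{\left(x \right)} = \left(194 + x\right) \left(\frac{2}{5} + x\right)$ ($w{\left(x \right)} = \left(x + \frac{2}{5}\right) \left(x + 194\right) = \left(\frac{2}{5} + x\right) \left(194 + x\right) = \left(194 + x\right) \left(\frac{2}{5} + x\right)$)
$w{\left(-177 \right)} + 10739 = \left(\frac{388}{5} + \left(-177\right)^{2} + \frac{972}{5} \left(-177\right)\right) + 10739 = \left(\frac{388}{5} + 31329 - \frac{172044}{5}\right) + 10739 = - \frac{15011}{5} + 10739 = \frac{38684}{5}$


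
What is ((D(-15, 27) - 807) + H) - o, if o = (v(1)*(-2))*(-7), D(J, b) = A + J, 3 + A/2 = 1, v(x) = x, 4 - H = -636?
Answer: -200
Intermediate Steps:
H = 640 (H = 4 - 1*(-636) = 4 + 636 = 640)
A = -4 (A = -6 + 2*1 = -6 + 2 = -4)
D(J, b) = -4 + J
o = 14 (o = (1*(-2))*(-7) = -2*(-7) = 14)
((D(-15, 27) - 807) + H) - o = (((-4 - 15) - 807) + 640) - 1*14 = ((-19 - 807) + 640) - 14 = (-826 + 640) - 14 = -186 - 14 = -200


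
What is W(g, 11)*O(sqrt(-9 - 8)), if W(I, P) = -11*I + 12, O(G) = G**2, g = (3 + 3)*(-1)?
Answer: -1326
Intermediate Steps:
g = -6 (g = 6*(-1) = -6)
W(I, P) = 12 - 11*I
W(g, 11)*O(sqrt(-9 - 8)) = (12 - 11*(-6))*(sqrt(-9 - 8))**2 = (12 + 66)*(sqrt(-17))**2 = 78*(I*sqrt(17))**2 = 78*(-17) = -1326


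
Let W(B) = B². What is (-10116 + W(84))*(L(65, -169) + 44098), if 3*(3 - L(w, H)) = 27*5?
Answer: -134811360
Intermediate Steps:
L(w, H) = -42 (L(w, H) = 3 - 9*5 = 3 - ⅓*135 = 3 - 45 = -42)
(-10116 + W(84))*(L(65, -169) + 44098) = (-10116 + 84²)*(-42 + 44098) = (-10116 + 7056)*44056 = -3060*44056 = -134811360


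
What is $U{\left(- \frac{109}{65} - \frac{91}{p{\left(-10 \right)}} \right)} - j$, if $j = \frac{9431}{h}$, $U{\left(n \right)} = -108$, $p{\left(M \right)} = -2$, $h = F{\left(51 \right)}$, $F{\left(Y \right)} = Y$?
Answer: $- \frac{14939}{51} \approx -292.92$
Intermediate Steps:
$h = 51$
$j = \frac{9431}{51} \approx 184.92$
$U{\left(- \frac{109}{65} - \frac{91}{p{\left(-10 \right)}} \right)} - j = -108 - \frac{9431}{51} = - \frac{14939}{51}$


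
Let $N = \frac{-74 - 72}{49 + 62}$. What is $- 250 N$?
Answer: $\frac{36500}{111} \approx 328.83$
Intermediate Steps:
$N = - \frac{146}{111} \approx -1.3153$
$- 250 N = \left(-250\right) \left(- \frac{146}{111}\right) = \frac{36500}{111}$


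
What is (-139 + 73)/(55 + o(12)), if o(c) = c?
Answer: -66/67 ≈ -0.98507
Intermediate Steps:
(-139 + 73)/(55 + o(12)) = (-139 + 73)/(55 + 12) = -66/67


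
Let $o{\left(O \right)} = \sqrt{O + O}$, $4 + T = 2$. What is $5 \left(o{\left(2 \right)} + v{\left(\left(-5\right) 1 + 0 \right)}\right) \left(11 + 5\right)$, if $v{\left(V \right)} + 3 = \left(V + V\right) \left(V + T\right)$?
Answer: $5520$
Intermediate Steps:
$T = -2$ ($T = -4 + 2 = -2$)
$v{\left(V \right)} = -3 + 2 V \left(-2 + V\right)$ ($v{\left(V \right)} = -3 + \left(V + V\right) \left(V - 2\right) = -3 + 2 V \left(-2 + V\right)$)
$o{\left(O \right)} = \sqrt{2} \sqrt{O}$ ($o{\left(O \right)} = \sqrt{2 O} = \sqrt{2} \sqrt{O}$)
$5 \left(o{\left(2 \right)} + v{\left(\left(-5\right) 1 + 0 \right)}\right) \left(11 + 5\right) = 5 \left(\sqrt{2} \sqrt{2} - \left(3 - 2 \left(\left(-5\right) 1 + 0\right)^{2} + 4 \left(\left(-5\right) 1 + 0\right)\right)\right) \left(11 + 5\right) = 5 \left(2 - \left(3 - 2 \left(-5 + 0\right)^{2} + 4 \left(-5 + 0\right)\right)\right) 16 = 5 \left(2 - \left(-17 - 50\right)\right) 16 = 5 \left(2 + \left(-3 + 20 + 2 \cdot 25\right)\right) 16 = 5 \left(2 + \left(-3 + 20 + 50\right)\right) 16 = 5 \left(2 + 67\right) 16 = 5 \cdot 69 \cdot 16 = 345 \cdot 16 = 5520$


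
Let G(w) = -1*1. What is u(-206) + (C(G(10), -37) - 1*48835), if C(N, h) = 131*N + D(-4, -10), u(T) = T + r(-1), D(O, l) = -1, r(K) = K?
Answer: -49174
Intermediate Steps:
G(w) = -1
u(T) = -1 + T (u(T) = T - 1 = -1 + T)
C(N, h) = -1 + 131*N (C(N, h) = 131*N - 1 = -1 + 131*N)
u(-206) + (C(G(10), -37) - 1*48835) = (-1 - 206) + ((-1 + 131*(-1)) - 1*48835) = -207 + ((-1 - 131) - 48835) = -207 + (-132 - 48835) = -207 - 48967 = -49174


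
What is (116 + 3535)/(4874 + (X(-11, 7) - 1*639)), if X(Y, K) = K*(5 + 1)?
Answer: 3651/4277 ≈ 0.85364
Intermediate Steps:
X(Y, K) = 6*K (X(Y, K) = K*6 = 6*K)
(116 + 3535)/(4874 + (X(-11, 7) - 1*639)) = (116 + 3535)/(4874 + (6*7 - 1*639)) = 3651/(4874 + (42 - 639)) = 3651/(4874 - 597) = 3651/4277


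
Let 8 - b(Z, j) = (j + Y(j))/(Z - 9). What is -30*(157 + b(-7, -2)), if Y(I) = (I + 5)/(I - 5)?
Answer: -276945/56 ≈ -4945.4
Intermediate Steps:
Y(I) = (5 + I)/(-5 + I)
b(Z, j) = 8 - (j + (5 + j)/(-5 + j))/(-9 + Z) (b(Z, j) = 8 - (j + (5 + j)/(-5 + j))/(Z - 9) = 8 - (j + (5 + j)/(-5 + j))/(-9 + Z))
-30*(157 + b(-7, -2)) = -30*(157 + (-5 - 1*(-2) - (-5 - 2)*(72 - 2 - 8*(-7)))/((-9 - 7)*(-5 - 2))) = -30*(157 + (-5 + 2 - 1*(-7)*(72 - 2 + 56))/(-16*(-7))) = -30*(157 - 1/16*(-⅐)*(-5 + 2 - 1*(-7)*126)) = -30*(157 - 1/16*(-⅐)*(-5 + 2 + 882)) = -30*(157 - 1/16*(-⅐)*879) = -30*(157 + 879/112) = -30*18463/112 = -276945/56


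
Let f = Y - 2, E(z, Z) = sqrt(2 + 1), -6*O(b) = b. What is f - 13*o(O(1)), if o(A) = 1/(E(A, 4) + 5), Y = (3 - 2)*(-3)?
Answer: -175/22 + 13*sqrt(3)/22 ≈ -6.9311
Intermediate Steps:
Y = -3 (Y = 1*(-3) = -3)
O(b) = -b/6
E(z, Z) = sqrt(3)
f = -5 (f = -3 - 2 = -5)
o(A) = 1/(5 + sqrt(3)) (o(A) = 1/(sqrt(3) + 5) = 1/(5 + sqrt(3)))
f - 13*o(O(1)) = -5 - 13*(5/22 - sqrt(3)/22) = -5 + (-65/22 + 13*sqrt(3)/22) = -175/22 + 13*sqrt(3)/22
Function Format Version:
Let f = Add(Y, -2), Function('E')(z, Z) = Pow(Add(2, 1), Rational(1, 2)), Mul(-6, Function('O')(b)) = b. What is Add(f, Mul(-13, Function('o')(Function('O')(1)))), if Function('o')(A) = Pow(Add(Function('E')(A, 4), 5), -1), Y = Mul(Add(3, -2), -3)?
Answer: Add(Rational(-175, 22), Mul(Rational(13, 22), Pow(3, Rational(1, 2)))) ≈ -6.9311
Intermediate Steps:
Y = -3 (Y = Mul(1, -3) = -3)
Function('O')(b) = Mul(Rational(-1, 6), b)
Function('E')(z, Z) = Pow(3, Rational(1, 2))
f = -5 (f = Add(-3, -2) = -5)
Function('o')(A) = Pow(Add(5, Pow(3, Rational(1, 2))), -1) (Function('o')(A) = Pow(Add(Pow(3, Rational(1, 2)), 5), -1) = Pow(Add(5, Pow(3, Rational(1, 2))), -1))
Add(f, Mul(-13, Function('o')(Function('O')(1)))) = Add(-5, Mul(-13, Add(Rational(5, 22), Mul(Rational(-1, 22), Pow(3, Rational(1, 2)))))) = Add(-5, Add(Rational(-65, 22), Mul(Rational(13, 22), Pow(3, Rational(1, 2))))) = Add(Rational(-175, 22), Mul(Rational(13, 22), Pow(3, Rational(1, 2))))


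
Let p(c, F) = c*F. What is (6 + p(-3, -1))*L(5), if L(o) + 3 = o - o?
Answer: -27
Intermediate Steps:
p(c, F) = F*c
L(o) = -3 (L(o) = -3 + (o - o) = -3 + 0 = -3)
(6 + p(-3, -1))*L(5) = (6 - 1*(-3))*(-3) = (6 + 3)*(-3) = 9*(-3) = -27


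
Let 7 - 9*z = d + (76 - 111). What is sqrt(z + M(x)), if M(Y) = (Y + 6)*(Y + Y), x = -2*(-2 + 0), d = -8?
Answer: sqrt(770)/3 ≈ 9.2496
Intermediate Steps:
x = 4 (x = -2*(-2) = 4)
M(Y) = 2*Y*(6 + Y) (M(Y) = (6 + Y)*(2*Y) = 2*Y*(6 + Y))
z = 50/9 (z = 7/9 - (-8 + (76 - 111))/9 = 7/9 - (-8 - 35)/9 = 7/9 - 1/9*(-43) = 7/9 + 43/9 = 50/9 ≈ 5.5556)
sqrt(z + M(x)) = sqrt(50/9 + 2*4*(6 + 4)) = sqrt(50/9 + 2*4*10) = sqrt(50/9 + 80) = sqrt(770/9) = sqrt(770)/3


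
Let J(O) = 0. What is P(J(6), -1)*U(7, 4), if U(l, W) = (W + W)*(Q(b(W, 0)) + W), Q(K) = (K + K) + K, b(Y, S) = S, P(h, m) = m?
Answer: -32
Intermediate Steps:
Q(K) = 3*K (Q(K) = 2*K + K = 3*K)
U(l, W) = 2*W² (U(l, W) = (W + W)*(3*0 + W) = (2*W)*(0 + W) = (2*W)*W = 2*W²)
P(J(6), -1)*U(7, 4) = -2*4² = -2*16 = -1*32 = -32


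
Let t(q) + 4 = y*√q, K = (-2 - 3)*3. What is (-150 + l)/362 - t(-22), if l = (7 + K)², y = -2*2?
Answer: 681/181 + 4*I*√22 ≈ 3.7624 + 18.762*I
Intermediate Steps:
K = -15 (K = -5*3 = -15)
y = -4
l = 64 (l = (7 - 15)² = (-8)² = 64)
t(q) = -4 - 4*√q
(-150 + l)/362 - t(-22) = (-150 + 64)/362 - (-4 - 4*I*√22) = -86*1/362 - (-4 - 4*I*√22) = -43/181 - (-4 - 4*I*√22) = -43/181 + (4 + 4*I*√22) = 681/181 + 4*I*√22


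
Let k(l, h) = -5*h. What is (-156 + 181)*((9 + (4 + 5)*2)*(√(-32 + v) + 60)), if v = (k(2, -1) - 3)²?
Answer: 40500 + 1350*I*√7 ≈ 40500.0 + 3571.8*I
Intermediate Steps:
v = 4 (v = (-5*(-1) - 3)² = (5 - 3)² = 2² = 4)
(-156 + 181)*((9 + (4 + 5)*2)*(√(-32 + v) + 60)) = (-156 + 181)*((9 + (4 + 5)*2)*(√(-32 + 4) + 60)) = 25*((9 + 9*2)*(√(-28) + 60)) = 25*((9 + 18)*(2*I*√7 + 60)) = 25*(27*(60 + 2*I*√7)) = 25*(1620 + 54*I*√7) = 40500 + 1350*I*√7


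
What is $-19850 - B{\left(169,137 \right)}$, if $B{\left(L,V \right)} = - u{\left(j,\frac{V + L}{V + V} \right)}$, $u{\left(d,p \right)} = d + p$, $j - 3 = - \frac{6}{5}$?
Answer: $- \frac{13595252}{685} \approx -19847.0$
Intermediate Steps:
$j = \frac{9}{5}$ ($j = 3 - \frac{6}{5} = \frac{9}{5} \approx 1.8$)
$B{\left(L,V \right)} = - \frac{9}{5} - \frac{L + V}{2 V}$ ($B{\left(L,V \right)} = - (\frac{9}{5} + \frac{V + L}{V + V}) = - (\frac{9}{5} + \frac{L + V}{2 V}) = - \frac{9}{5} - \frac{L + V}{2 V}$)
$-19850 - B{\left(169,137 \right)} = -19850 - \left(- \frac{23}{10} - \frac{169}{2 \cdot 137}\right) = -19850 - \left(- \frac{23}{10} - \frac{169}{2} \cdot \frac{1}{137}\right) = -19850 - \left(- \frac{23}{10} - \frac{169}{274}\right) = -19850 - - \frac{1998}{685} = -19850 + \frac{1998}{685} = - \frac{13595252}{685}$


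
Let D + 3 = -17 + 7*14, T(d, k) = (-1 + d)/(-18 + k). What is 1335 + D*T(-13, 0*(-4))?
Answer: 4187/3 ≈ 1395.7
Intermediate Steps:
T(d, k) = (-1 + d)/(-18 + k)
D = 78 (D = -3 + (-17 + 7*14) = -3 + (-17 + 98) = -3 + 81 = 78)
1335 + D*T(-13, 0*(-4)) = 1335 + 78*((-1 - 13)/(-18 + 0*(-4))) = 1335 + 78*(-14/(-18 + 0)) = 1335 + 78*(-14/(-18)) = 1335 + 78*(-1/18*(-14)) = 1335 + 78*(7/9) = 1335 + 182/3 = 4187/3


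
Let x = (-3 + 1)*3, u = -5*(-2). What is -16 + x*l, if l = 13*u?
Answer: -796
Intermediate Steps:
u = 10
l = 130 (l = 13*10 = 130)
x = -6 (x = -2*3 = -6)
-16 + x*l = -16 - 6*130 = -16 - 780 = -796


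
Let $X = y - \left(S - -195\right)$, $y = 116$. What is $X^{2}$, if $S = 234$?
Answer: $97969$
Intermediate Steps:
$X = -313$ ($X = 116 - \left(234 - -195\right) = 116 - \left(234 + 195\right) = 116 - 429 = -313$)
$X^{2} = \left(-313\right)^{2} = 97969$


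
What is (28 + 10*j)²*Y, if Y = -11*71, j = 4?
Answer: -3611344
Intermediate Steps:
Y = -781
(28 + 10*j)²*Y = (28 + 10*4)²*(-781) = (28 + 40)²*(-781) = 68²*(-781) = 4624*(-781) = -3611344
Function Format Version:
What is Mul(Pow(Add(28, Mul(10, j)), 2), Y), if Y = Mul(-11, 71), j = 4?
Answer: -3611344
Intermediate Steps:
Y = -781
Mul(Pow(Add(28, Mul(10, j)), 2), Y) = Mul(Pow(Add(28, Mul(10, 4)), 2), -781) = Mul(Pow(Add(28, 40), 2), -781) = Mul(Pow(68, 2), -781) = Mul(4624, -781) = -3611344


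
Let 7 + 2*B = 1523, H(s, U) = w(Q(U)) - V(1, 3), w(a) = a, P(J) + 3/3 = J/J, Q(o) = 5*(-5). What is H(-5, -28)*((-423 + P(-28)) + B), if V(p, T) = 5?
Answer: -10050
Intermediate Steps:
Q(o) = -25
P(J) = 0 (P(J) = -1 + J/J = -1 + 1 = 0)
H(s, U) = -30 (H(s, U) = -25 - 1*5 = -25 - 5 = -30)
B = 758 (B = -7/2 + (½)*1523 = -7/2 + 1523/2 = 758)
H(-5, -28)*((-423 + P(-28)) + B) = -30*((-423 + 0) + 758) = -30*(-423 + 758) = -30*335 = -10050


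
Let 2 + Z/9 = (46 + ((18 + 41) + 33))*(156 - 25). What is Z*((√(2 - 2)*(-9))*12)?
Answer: 0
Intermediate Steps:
Z = 162684 (Z = -18 + 9*((46 + ((18 + 41) + 33))*(156 - 25)) = -18 + 9*((46 + (59 + 33))*131) = -18 + 9*((46 + 92)*131) = -18 + 9*(138*131) = -18 + 9*18078 = -18 + 162702 = 162684)
Z*((√(2 - 2)*(-9))*12) = 162684*((√(2 - 2)*(-9))*12) = 162684*((√0*(-9))*12) = 162684*((0*(-9))*12) = 162684*(0*12) = 162684*0 = 0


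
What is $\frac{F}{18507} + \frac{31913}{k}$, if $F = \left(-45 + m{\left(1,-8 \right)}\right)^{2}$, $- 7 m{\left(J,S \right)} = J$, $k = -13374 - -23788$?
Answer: $\frac{29979981043}{9443863002} \approx 3.1745$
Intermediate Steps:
$k = 10414$ ($k = -13374 + 23788 = 10414$)
$m{\left(J,S \right)} = - \frac{J}{7}$
$F = \frac{99856}{49}$ ($F = \left(-45 - \frac{1}{7}\right)^{2} = \left(- \frac{316}{7}\right)^{2} = \frac{99856}{49} \approx 2037.9$)
$\frac{F}{18507} + \frac{31913}{k} = \frac{99856}{49 \cdot 18507} + \frac{31913}{10414} = \frac{99856}{49} \cdot \frac{1}{18507} + 31913 \cdot \frac{1}{10414} = \frac{99856}{906843} + \frac{31913}{10414} = \frac{29979981043}{9443863002}$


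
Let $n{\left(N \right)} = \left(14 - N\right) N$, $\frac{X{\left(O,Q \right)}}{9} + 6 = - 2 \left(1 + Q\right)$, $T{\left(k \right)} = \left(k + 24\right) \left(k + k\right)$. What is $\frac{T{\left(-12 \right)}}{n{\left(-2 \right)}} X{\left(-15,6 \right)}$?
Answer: $-1620$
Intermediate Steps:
$T{\left(k \right)} = 2 k \left(24 + k\right)$ ($T{\left(k \right)} = \left(24 + k\right) 2 k = 2 k \left(24 + k\right)$)
$X{\left(O,Q \right)} = -72 - 18 Q$ ($X{\left(O,Q \right)} = -54 + 9 \left(- 2 \left(1 + Q\right)\right) = -54 + 9 \left(-2 - 2 Q\right) = -54 - \left(18 + 18 Q\right) = -72 - 18 Q$)
$n{\left(N \right)} = N \left(14 - N\right)$
$\frac{T{\left(-12 \right)}}{n{\left(-2 \right)}} X{\left(-15,6 \right)} = \frac{2 \left(-12\right) \left(24 - 12\right)}{\left(-2\right) \left(14 - -2\right)} \left(-72 - 108\right) = \frac{2 \left(-12\right) 12}{\left(-2\right) \left(14 + 2\right)} \left(-72 - 108\right) = - \frac{288}{\left(-2\right) 16} \left(-180\right) = - \frac{288}{-32} \left(-180\right) = \left(-288\right) \left(- \frac{1}{32}\right) \left(-180\right) = 9 \left(-180\right) = -1620$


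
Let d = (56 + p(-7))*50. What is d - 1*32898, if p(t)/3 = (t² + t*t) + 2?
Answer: -15098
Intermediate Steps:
p(t) = 6 + 6*t² (p(t) = 3*((t² + t*t) + 2) = 3*((t² + t²) + 2) = 3*(2*t² + 2) = 3*(2 + 2*t²) = 6 + 6*t²)
d = 17800 (d = (56 + (6 + 6*(-7)²))*50 = (56 + (6 + 6*49))*50 = (56 + (6 + 294))*50 = (56 + 300)*50 = 356*50 = 17800)
d - 1*32898 = 17800 - 1*32898 = 17800 - 32898 = -15098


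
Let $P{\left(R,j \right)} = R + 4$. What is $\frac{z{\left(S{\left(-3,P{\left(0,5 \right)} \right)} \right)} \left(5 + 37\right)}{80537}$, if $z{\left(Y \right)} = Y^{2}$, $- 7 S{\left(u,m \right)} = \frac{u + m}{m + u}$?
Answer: $\frac{6}{563759} \approx 1.0643 \cdot 10^{-5}$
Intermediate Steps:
$P{\left(R,j \right)} = 4 + R$
$S{\left(u,m \right)} = - \frac{1}{7}$ ($S{\left(u,m \right)} = - \frac{\left(u + m\right) \frac{1}{m + u}}{7} = - \frac{\left(m + u\right) \frac{1}{m + u}}{7} = \left(- \frac{1}{7}\right) 1 = - \frac{1}{7}$)
$\frac{z{\left(S{\left(-3,P{\left(0,5 \right)} \right)} \right)} \left(5 + 37\right)}{80537} = \frac{\left(- \frac{1}{7}\right)^{2} \left(5 + 37\right)}{80537} = \frac{1}{49} \cdot 42 \cdot \frac{1}{80537} = \frac{6}{7} \cdot \frac{1}{80537} = \frac{6}{563759}$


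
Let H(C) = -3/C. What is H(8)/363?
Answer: -1/968 ≈ -0.0010331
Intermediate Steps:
H(8)/363 = -3/8/363 = -3*⅛*(1/363) = -3/8*1/363 = -1/968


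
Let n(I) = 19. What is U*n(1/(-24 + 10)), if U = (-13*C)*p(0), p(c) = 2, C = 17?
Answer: -8398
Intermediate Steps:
U = -442 (U = -13*17*2 = -221*2 = -442)
U*n(1/(-24 + 10)) = -442*19 = -8398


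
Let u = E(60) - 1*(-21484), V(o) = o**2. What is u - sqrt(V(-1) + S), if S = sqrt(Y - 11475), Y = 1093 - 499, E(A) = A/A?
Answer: 21485 - sqrt(1 + 3*I*sqrt(1209)) ≈ 21478.0 - 7.1874*I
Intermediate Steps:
E(A) = 1
u = 21485 (u = 1 - 1*(-21484) = 1 + 21484 = 21485)
Y = 594
S = 3*I*sqrt(1209) (S = sqrt(594 - 11475) = sqrt(-10881) = 3*I*sqrt(1209) ≈ 104.31*I)
u - sqrt(V(-1) + S) = 21485 - sqrt((-1)**2 + 3*I*sqrt(1209)) = 21485 - sqrt(1 + 3*I*sqrt(1209))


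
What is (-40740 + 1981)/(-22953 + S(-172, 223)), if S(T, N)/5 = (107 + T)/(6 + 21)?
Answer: 1046493/620056 ≈ 1.6877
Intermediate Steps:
S(T, N) = 535/27 + 5*T/27 (S(T, N) = 5*((107 + T)/(6 + 21)) = 5*((107 + T)/27) = 5*((107 + T)*(1/27)) = 5*(107/27 + T/27) = 535/27 + 5*T/27)
(-40740 + 1981)/(-22953 + S(-172, 223)) = (-40740 + 1981)/(-22953 + (535/27 + (5/27)*(-172))) = -38759/(-22953 + (535/27 - 860/27)) = -38759/(-22953 - 325/27) = -38759/(-620056/27) = -38759*(-27/620056) = 1046493/620056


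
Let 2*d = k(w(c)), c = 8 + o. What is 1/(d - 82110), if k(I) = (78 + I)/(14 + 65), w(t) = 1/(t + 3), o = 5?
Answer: -2528/207572831 ≈ -1.2179e-5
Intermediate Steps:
c = 13 (c = 8 + 5 = 13)
w(t) = 1/(3 + t)
k(I) = 78/79 + I/79 (k(I) = (78 + I)/79 = (78 + I)*(1/79) = 78/79 + I/79)
d = 1249/2528 (d = (78/79 + 1/(79*(3 + 13)))/2 = (78/79 + (1/79)/16)/2 = (78/79 + (1/79)*(1/16))/2 = (78/79 + 1/1264)/2 = (½)*(1249/1264) = 1249/2528 ≈ 0.49407)
1/(d - 82110) = 1/(1249/2528 - 82110) = 1/(-207572831/2528) = -2528/207572831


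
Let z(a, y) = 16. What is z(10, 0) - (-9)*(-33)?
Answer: -281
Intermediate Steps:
z(10, 0) - (-9)*(-33) = 16 - (-9)*(-33) = 16 - 1*297 = 16 - 297 = -281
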